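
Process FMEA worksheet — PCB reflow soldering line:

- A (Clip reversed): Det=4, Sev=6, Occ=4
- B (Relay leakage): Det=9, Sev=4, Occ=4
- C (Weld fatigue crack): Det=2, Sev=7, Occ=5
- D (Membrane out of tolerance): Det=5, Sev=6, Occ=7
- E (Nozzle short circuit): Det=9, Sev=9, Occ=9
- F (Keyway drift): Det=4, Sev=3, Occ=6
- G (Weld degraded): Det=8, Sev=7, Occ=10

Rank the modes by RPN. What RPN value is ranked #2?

RPN = Severity × Occurrence × Detection:
  A: 6 × 4 × 4 = 96
  B: 4 × 4 × 9 = 144
  C: 7 × 5 × 2 = 70
  D: 6 × 7 × 5 = 210
  E: 9 × 9 × 9 = 729
  F: 3 × 6 × 4 = 72
  G: 7 × 10 × 8 = 560
Sorted descending: 729, 560, 210, 144, 96, 72, 70.
The second-highest RPN is 560 (G).

560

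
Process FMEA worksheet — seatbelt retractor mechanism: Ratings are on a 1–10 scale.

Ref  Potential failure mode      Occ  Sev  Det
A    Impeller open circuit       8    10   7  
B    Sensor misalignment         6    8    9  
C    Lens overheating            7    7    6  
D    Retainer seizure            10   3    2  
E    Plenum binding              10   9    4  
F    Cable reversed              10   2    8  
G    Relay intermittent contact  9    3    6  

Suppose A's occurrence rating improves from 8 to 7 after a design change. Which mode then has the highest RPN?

A

RPN = Severity × Occurrence × Detection:
  A: 10 × 8 × 7 = 560
  B: 8 × 6 × 9 = 432
  C: 7 × 7 × 6 = 294
  D: 3 × 10 × 2 = 60
  E: 9 × 10 × 4 = 360
  F: 2 × 10 × 8 = 160
  G: 3 × 9 × 6 = 162
After action: A → 10 × 7 × 7 = 490.
Revised RPNs: A=490, B=432, E=360, C=294, G=162, F=160, D=60.
Highest is now A (490).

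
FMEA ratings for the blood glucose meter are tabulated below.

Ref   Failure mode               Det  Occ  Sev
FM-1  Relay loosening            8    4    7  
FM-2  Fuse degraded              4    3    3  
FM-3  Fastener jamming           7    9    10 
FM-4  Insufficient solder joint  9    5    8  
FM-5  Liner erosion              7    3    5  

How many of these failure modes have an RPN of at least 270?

RPN = Severity × Occurrence × Detection:
  FM-1: 7 × 4 × 8 = 224
  FM-2: 3 × 3 × 4 = 36
  FM-3: 10 × 9 × 7 = 630
  FM-4: 8 × 5 × 9 = 360
  FM-5: 5 × 3 × 7 = 105
Modes with RPN ≥ 270: FM-3 (630), FM-4 (360) → 2.

2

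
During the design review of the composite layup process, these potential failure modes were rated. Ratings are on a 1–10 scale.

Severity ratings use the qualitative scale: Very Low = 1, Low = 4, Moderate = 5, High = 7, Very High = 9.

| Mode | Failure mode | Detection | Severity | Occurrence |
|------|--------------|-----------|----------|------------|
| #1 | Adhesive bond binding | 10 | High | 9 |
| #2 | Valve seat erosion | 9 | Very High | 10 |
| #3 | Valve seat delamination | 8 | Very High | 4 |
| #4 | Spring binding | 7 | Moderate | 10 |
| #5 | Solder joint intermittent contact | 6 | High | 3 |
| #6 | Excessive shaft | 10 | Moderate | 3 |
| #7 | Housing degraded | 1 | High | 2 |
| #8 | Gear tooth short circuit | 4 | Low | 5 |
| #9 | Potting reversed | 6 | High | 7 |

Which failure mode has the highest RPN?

#2

RPN = Severity × Occurrence × Detection:
  #1: 7 × 9 × 10 = 630
  #2: 9 × 10 × 9 = 810
  #3: 9 × 4 × 8 = 288
  #4: 5 × 10 × 7 = 350
  #5: 7 × 3 × 6 = 126
  #6: 5 × 3 × 10 = 150
  #7: 7 × 2 × 1 = 14
  #8: 4 × 5 × 4 = 80
  #9: 7 × 7 × 6 = 294
Highest RPN is 810 → #2.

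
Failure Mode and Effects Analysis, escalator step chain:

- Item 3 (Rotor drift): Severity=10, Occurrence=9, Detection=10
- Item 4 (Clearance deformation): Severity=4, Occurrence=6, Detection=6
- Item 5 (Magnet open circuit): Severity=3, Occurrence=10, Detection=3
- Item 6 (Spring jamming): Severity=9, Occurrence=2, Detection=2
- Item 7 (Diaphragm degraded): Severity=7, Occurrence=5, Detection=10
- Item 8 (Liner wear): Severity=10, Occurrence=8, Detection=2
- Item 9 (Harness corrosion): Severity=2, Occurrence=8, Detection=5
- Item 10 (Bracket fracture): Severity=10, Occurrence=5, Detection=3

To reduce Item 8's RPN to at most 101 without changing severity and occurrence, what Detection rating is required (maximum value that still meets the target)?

Item 8: S=10, O=8, D=2 → current RPN = 160.
Fixed product = 80. Need 80 × D ≤ 101, so D ≤ 101/80 = 1.26.
Maximum integer Detection rating = 1 (gives RPN 80; D=2 would give 160 > 101).

1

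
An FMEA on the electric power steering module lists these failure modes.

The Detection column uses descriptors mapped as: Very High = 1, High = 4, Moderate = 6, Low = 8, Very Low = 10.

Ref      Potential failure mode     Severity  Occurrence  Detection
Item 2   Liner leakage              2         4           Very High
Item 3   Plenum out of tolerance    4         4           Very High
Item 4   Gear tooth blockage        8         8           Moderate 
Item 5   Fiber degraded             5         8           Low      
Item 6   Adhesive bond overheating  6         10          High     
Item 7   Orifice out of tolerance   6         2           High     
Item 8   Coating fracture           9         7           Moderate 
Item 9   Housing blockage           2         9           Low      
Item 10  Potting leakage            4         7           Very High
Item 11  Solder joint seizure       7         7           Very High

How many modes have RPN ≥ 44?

7

RPN = Severity × Occurrence × Detection:
  Item 2: 2 × 4 × 1 = 8
  Item 3: 4 × 4 × 1 = 16
  Item 4: 8 × 8 × 6 = 384
  Item 5: 5 × 8 × 8 = 320
  Item 6: 6 × 10 × 4 = 240
  Item 7: 6 × 2 × 4 = 48
  Item 8: 9 × 7 × 6 = 378
  Item 9: 2 × 9 × 8 = 144
  Item 10: 4 × 7 × 1 = 28
  Item 11: 7 × 7 × 1 = 49
Modes with RPN ≥ 44: Item 4 (384), Item 5 (320), Item 6 (240), Item 7 (48), Item 8 (378), Item 9 (144), Item 11 (49) → 7.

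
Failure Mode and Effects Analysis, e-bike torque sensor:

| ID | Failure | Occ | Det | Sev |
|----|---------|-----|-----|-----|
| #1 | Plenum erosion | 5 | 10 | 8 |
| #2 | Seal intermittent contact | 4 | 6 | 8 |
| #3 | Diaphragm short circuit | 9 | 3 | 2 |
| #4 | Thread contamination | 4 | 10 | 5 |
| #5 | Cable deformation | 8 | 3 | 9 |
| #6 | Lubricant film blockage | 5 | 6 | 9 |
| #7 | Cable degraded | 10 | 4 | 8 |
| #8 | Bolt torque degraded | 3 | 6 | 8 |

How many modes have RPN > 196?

RPN = Severity × Occurrence × Detection:
  #1: 8 × 5 × 10 = 400
  #2: 8 × 4 × 6 = 192
  #3: 2 × 9 × 3 = 54
  #4: 5 × 4 × 10 = 200
  #5: 9 × 8 × 3 = 216
  #6: 9 × 5 × 6 = 270
  #7: 8 × 10 × 4 = 320
  #8: 8 × 3 × 6 = 144
Modes with RPN > 196: #1 (400), #4 (200), #5 (216), #6 (270), #7 (320) → 5.

5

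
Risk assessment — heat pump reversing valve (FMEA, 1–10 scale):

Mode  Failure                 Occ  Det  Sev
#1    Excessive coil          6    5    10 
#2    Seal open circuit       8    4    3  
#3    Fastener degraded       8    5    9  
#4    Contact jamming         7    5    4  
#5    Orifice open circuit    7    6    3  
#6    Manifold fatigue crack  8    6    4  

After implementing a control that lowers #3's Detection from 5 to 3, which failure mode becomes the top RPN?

RPN = Severity × Occurrence × Detection:
  #1: 10 × 6 × 5 = 300
  #2: 3 × 8 × 4 = 96
  #3: 9 × 8 × 5 = 360
  #4: 4 × 7 × 5 = 140
  #5: 3 × 7 × 6 = 126
  #6: 4 × 8 × 6 = 192
After action: #3 → 9 × 8 × 3 = 216.
Revised RPNs: #1=300, #3=216, #6=192, #4=140, #5=126, #2=96.
Highest is now #1 (300).

#1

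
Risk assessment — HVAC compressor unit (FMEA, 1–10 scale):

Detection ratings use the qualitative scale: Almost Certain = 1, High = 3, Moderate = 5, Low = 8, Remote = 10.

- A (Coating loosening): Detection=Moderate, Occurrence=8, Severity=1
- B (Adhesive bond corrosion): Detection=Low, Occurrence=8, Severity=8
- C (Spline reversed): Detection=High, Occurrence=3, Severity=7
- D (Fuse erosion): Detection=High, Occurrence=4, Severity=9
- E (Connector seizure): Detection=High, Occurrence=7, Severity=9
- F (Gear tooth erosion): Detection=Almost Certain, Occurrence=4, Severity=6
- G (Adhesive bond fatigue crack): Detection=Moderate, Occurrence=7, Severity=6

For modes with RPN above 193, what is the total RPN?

RPN = Severity × Occurrence × Detection:
  A: 1 × 8 × 5 = 40
  B: 8 × 8 × 8 = 512
  C: 7 × 3 × 3 = 63
  D: 9 × 4 × 3 = 108
  E: 9 × 7 × 3 = 189
  F: 6 × 4 × 1 = 24
  G: 6 × 7 × 5 = 210
RPN > 193: B (512), G (210).
Sum: 512 + 210 = 722.

722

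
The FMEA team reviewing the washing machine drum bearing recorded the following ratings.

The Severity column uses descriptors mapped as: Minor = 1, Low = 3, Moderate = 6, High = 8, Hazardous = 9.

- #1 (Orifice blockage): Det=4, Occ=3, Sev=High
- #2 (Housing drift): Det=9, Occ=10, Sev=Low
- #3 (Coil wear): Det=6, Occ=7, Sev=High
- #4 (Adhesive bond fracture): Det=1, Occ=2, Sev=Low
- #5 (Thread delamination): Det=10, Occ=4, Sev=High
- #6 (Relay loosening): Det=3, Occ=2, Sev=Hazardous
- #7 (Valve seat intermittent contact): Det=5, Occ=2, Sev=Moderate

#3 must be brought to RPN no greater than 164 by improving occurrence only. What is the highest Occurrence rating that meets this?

3

#3: S=8, O=7, D=6 → current RPN = 336.
Fixed product = 48. Need 48 × O ≤ 164, so O ≤ 164/48 = 3.42.
Maximum integer Occurrence rating = 3 (gives RPN 144; O=4 would give 192 > 164).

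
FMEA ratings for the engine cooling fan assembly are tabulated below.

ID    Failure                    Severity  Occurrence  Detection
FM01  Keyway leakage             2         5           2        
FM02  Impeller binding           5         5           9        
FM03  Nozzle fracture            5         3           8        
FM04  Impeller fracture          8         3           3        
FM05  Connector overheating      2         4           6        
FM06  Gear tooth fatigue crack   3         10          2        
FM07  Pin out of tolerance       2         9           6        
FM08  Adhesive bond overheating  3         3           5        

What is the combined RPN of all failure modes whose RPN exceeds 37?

678

RPN = Severity × Occurrence × Detection:
  FM01: 2 × 5 × 2 = 20
  FM02: 5 × 5 × 9 = 225
  FM03: 5 × 3 × 8 = 120
  FM04: 8 × 3 × 3 = 72
  FM05: 2 × 4 × 6 = 48
  FM06: 3 × 10 × 2 = 60
  FM07: 2 × 9 × 6 = 108
  FM08: 3 × 3 × 5 = 45
RPN > 37: FM02 (225), FM03 (120), FM04 (72), FM05 (48), FM06 (60), FM07 (108), FM08 (45).
Sum: 225 + 120 + 72 + 48 + 60 + 108 + 45 = 678.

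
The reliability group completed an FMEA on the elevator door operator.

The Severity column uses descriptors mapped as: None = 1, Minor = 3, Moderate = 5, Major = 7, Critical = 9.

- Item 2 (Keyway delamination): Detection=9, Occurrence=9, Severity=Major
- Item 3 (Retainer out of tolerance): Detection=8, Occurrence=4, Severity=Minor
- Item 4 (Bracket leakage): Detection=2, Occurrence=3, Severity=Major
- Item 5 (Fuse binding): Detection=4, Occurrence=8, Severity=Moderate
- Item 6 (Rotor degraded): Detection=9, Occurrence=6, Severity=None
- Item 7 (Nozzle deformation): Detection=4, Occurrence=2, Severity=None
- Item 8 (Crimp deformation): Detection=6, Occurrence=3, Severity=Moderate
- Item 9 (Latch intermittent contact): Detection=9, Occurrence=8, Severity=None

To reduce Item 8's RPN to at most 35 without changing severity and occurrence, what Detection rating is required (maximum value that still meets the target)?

2

Item 8: S=5, O=3, D=6 → current RPN = 90.
Fixed product = 15. Need 15 × D ≤ 35, so D ≤ 35/15 = 2.33.
Maximum integer Detection rating = 2 (gives RPN 30; D=3 would give 45 > 35).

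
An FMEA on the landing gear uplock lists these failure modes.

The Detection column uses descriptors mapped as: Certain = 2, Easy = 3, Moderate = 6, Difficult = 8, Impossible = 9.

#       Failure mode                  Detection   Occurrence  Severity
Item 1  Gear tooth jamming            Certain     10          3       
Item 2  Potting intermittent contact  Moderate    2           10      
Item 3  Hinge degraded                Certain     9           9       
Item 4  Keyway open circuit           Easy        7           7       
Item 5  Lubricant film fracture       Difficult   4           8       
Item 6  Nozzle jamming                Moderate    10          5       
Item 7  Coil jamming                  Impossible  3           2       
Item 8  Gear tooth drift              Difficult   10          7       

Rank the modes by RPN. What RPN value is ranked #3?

256

RPN = Severity × Occurrence × Detection:
  Item 1: 3 × 10 × 2 = 60
  Item 2: 10 × 2 × 6 = 120
  Item 3: 9 × 9 × 2 = 162
  Item 4: 7 × 7 × 3 = 147
  Item 5: 8 × 4 × 8 = 256
  Item 6: 5 × 10 × 6 = 300
  Item 7: 2 × 3 × 9 = 54
  Item 8: 7 × 10 × 8 = 560
Sorted descending: 560, 300, 256, 162, 147, 120, 60, 54.
The third-highest RPN is 256 (Item 5).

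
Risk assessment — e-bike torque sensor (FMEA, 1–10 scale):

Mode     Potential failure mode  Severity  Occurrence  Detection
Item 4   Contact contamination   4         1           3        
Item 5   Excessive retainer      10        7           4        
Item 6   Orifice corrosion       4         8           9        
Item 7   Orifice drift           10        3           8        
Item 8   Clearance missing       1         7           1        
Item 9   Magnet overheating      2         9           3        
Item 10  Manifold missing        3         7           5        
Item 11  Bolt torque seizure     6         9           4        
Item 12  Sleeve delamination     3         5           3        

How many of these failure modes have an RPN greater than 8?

8

RPN = Severity × Occurrence × Detection:
  Item 4: 4 × 1 × 3 = 12
  Item 5: 10 × 7 × 4 = 280
  Item 6: 4 × 8 × 9 = 288
  Item 7: 10 × 3 × 8 = 240
  Item 8: 1 × 7 × 1 = 7
  Item 9: 2 × 9 × 3 = 54
  Item 10: 3 × 7 × 5 = 105
  Item 11: 6 × 9 × 4 = 216
  Item 12: 3 × 5 × 3 = 45
Modes with RPN > 8: Item 4 (12), Item 5 (280), Item 6 (288), Item 7 (240), Item 9 (54), Item 10 (105), Item 11 (216), Item 12 (45) → 8.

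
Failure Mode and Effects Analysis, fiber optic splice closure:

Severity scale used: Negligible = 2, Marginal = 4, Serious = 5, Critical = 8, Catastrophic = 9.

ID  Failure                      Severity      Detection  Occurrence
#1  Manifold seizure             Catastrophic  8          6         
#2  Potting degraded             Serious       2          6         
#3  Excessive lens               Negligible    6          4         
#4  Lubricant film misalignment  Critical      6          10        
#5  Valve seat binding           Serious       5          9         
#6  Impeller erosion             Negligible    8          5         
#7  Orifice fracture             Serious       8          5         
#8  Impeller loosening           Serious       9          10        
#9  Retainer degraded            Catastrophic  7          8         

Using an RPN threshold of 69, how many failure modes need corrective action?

RPN = Severity × Occurrence × Detection:
  #1: 9 × 6 × 8 = 432
  #2: 5 × 6 × 2 = 60
  #3: 2 × 4 × 6 = 48
  #4: 8 × 10 × 6 = 480
  #5: 5 × 9 × 5 = 225
  #6: 2 × 5 × 8 = 80
  #7: 5 × 5 × 8 = 200
  #8: 5 × 10 × 9 = 450
  #9: 9 × 8 × 7 = 504
Modes with RPN ≥ 69: #1 (432), #4 (480), #5 (225), #6 (80), #7 (200), #8 (450), #9 (504) → 7.

7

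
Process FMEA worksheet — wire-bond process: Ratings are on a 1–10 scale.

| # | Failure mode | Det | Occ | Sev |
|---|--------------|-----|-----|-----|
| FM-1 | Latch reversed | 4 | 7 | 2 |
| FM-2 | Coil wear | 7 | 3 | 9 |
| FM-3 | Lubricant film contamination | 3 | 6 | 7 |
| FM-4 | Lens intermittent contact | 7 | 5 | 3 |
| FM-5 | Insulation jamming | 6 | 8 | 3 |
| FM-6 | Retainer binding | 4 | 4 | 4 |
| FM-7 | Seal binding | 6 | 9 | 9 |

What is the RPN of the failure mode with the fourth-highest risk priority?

126

RPN = Severity × Occurrence × Detection:
  FM-1: 2 × 7 × 4 = 56
  FM-2: 9 × 3 × 7 = 189
  FM-3: 7 × 6 × 3 = 126
  FM-4: 3 × 5 × 7 = 105
  FM-5: 3 × 8 × 6 = 144
  FM-6: 4 × 4 × 4 = 64
  FM-7: 9 × 9 × 6 = 486
Sorted descending: 486, 189, 144, 126, 105, 64, 56.
The fourth-highest RPN is 126 (FM-3).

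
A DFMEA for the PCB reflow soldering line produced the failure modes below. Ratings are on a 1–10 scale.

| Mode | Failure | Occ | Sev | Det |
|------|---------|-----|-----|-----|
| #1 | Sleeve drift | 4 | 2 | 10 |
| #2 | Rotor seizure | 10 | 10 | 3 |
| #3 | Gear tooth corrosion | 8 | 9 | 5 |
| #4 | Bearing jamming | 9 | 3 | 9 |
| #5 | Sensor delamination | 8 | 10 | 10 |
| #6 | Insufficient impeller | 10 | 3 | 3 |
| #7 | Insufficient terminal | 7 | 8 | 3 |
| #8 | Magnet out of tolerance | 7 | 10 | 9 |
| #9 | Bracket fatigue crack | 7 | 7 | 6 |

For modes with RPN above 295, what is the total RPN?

RPN = Severity × Occurrence × Detection:
  #1: 2 × 4 × 10 = 80
  #2: 10 × 10 × 3 = 300
  #3: 9 × 8 × 5 = 360
  #4: 3 × 9 × 9 = 243
  #5: 10 × 8 × 10 = 800
  #6: 3 × 10 × 3 = 90
  #7: 8 × 7 × 3 = 168
  #8: 10 × 7 × 9 = 630
  #9: 7 × 7 × 6 = 294
RPN > 295: #2 (300), #3 (360), #5 (800), #8 (630).
Sum: 300 + 360 + 800 + 630 = 2090.

2090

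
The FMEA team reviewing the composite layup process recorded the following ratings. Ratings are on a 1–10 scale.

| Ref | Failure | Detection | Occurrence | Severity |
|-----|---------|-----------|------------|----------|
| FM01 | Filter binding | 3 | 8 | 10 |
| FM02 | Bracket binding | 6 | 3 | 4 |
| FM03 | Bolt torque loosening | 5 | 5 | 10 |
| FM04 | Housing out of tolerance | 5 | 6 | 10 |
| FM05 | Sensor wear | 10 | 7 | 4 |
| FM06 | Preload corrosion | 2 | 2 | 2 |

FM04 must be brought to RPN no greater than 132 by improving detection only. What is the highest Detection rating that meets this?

FM04: S=10, O=6, D=5 → current RPN = 300.
Fixed product = 60. Need 60 × D ≤ 132, so D ≤ 132/60 = 2.20.
Maximum integer Detection rating = 2 (gives RPN 120; D=3 would give 180 > 132).

2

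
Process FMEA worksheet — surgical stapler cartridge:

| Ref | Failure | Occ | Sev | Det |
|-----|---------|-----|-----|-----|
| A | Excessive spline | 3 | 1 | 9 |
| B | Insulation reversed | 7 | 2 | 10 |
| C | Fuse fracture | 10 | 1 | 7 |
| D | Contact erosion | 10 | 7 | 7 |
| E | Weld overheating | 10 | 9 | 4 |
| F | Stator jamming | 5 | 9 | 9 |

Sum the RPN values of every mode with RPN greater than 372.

RPN = Severity × Occurrence × Detection:
  A: 1 × 3 × 9 = 27
  B: 2 × 7 × 10 = 140
  C: 1 × 10 × 7 = 70
  D: 7 × 10 × 7 = 490
  E: 9 × 10 × 4 = 360
  F: 9 × 5 × 9 = 405
RPN > 372: D (490), F (405).
Sum: 490 + 405 = 895.

895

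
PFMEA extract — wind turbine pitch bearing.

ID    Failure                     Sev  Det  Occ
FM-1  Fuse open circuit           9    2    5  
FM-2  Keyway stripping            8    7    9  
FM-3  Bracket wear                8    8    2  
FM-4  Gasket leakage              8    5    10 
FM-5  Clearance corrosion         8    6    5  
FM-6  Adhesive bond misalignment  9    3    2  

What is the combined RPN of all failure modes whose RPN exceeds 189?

1144

RPN = Severity × Occurrence × Detection:
  FM-1: 9 × 5 × 2 = 90
  FM-2: 8 × 9 × 7 = 504
  FM-3: 8 × 2 × 8 = 128
  FM-4: 8 × 10 × 5 = 400
  FM-5: 8 × 5 × 6 = 240
  FM-6: 9 × 2 × 3 = 54
RPN > 189: FM-2 (504), FM-4 (400), FM-5 (240).
Sum: 504 + 400 + 240 = 1144.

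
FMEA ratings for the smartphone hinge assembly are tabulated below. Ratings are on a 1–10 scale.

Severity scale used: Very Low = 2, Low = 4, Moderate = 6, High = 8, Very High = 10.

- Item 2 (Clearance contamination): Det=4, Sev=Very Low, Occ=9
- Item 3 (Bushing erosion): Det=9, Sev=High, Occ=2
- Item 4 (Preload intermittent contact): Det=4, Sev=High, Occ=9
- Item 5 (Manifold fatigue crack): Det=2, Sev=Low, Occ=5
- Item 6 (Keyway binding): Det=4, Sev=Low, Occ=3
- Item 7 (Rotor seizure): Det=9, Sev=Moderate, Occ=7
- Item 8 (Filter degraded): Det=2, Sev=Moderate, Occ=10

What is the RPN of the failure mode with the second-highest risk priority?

RPN = Severity × Occurrence × Detection:
  Item 2: 2 × 9 × 4 = 72
  Item 3: 8 × 2 × 9 = 144
  Item 4: 8 × 9 × 4 = 288
  Item 5: 4 × 5 × 2 = 40
  Item 6: 4 × 3 × 4 = 48
  Item 7: 6 × 7 × 9 = 378
  Item 8: 6 × 10 × 2 = 120
Sorted descending: 378, 288, 144, 120, 72, 48, 40.
The second-highest RPN is 288 (Item 4).

288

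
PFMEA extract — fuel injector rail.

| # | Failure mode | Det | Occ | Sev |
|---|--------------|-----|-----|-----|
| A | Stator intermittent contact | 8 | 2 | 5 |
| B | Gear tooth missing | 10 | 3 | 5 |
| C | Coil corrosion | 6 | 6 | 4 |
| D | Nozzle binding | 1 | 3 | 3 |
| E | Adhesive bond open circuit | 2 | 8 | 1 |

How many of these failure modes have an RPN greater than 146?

RPN = Severity × Occurrence × Detection:
  A: 5 × 2 × 8 = 80
  B: 5 × 3 × 10 = 150
  C: 4 × 6 × 6 = 144
  D: 3 × 3 × 1 = 9
  E: 1 × 8 × 2 = 16
Modes with RPN > 146: B (150) → 1.

1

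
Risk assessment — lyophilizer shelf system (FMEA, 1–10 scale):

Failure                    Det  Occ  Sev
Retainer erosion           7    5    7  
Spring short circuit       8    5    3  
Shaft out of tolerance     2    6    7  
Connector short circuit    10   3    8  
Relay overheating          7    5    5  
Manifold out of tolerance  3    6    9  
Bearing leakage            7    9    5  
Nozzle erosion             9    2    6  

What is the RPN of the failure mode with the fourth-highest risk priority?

RPN = Severity × Occurrence × Detection:
  Retainer erosion: 7 × 5 × 7 = 245
  Spring short circuit: 3 × 5 × 8 = 120
  Shaft out of tolerance: 7 × 6 × 2 = 84
  Connector short circuit: 8 × 3 × 10 = 240
  Relay overheating: 5 × 5 × 7 = 175
  Manifold out of tolerance: 9 × 6 × 3 = 162
  Bearing leakage: 5 × 9 × 7 = 315
  Nozzle erosion: 6 × 2 × 9 = 108
Sorted descending: 315, 245, 240, 175, 162, 120, 108, 84.
The fourth-highest RPN is 175 (Relay overheating).

175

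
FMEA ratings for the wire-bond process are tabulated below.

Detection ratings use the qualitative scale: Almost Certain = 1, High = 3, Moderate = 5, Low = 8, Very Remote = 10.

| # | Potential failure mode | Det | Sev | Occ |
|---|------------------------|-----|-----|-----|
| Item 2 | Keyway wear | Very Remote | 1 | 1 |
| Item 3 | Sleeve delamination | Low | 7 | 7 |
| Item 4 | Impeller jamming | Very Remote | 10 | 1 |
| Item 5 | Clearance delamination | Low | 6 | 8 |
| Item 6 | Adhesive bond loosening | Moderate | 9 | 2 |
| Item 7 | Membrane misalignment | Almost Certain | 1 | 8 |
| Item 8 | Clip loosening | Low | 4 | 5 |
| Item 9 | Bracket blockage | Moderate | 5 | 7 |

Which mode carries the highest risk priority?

RPN = Severity × Occurrence × Detection:
  Item 2: 1 × 1 × 10 = 10
  Item 3: 7 × 7 × 8 = 392
  Item 4: 10 × 1 × 10 = 100
  Item 5: 6 × 8 × 8 = 384
  Item 6: 9 × 2 × 5 = 90
  Item 7: 1 × 8 × 1 = 8
  Item 8: 4 × 5 × 8 = 160
  Item 9: 5 × 7 × 5 = 175
Highest RPN is 392 → Item 3.

Item 3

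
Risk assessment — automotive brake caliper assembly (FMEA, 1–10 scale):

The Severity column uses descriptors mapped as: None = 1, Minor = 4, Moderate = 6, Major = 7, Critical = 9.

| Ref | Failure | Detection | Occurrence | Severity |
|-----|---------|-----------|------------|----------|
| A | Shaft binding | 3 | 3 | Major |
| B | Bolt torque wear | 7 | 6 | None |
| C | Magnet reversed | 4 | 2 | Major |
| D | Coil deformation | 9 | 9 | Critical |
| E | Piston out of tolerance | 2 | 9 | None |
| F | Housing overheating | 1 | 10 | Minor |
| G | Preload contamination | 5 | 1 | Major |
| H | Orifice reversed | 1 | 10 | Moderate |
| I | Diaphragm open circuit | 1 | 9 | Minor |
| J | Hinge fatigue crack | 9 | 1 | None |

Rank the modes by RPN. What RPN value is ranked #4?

56

RPN = Severity × Occurrence × Detection:
  A: 7 × 3 × 3 = 63
  B: 1 × 6 × 7 = 42
  C: 7 × 2 × 4 = 56
  D: 9 × 9 × 9 = 729
  E: 1 × 9 × 2 = 18
  F: 4 × 10 × 1 = 40
  G: 7 × 1 × 5 = 35
  H: 6 × 10 × 1 = 60
  I: 4 × 9 × 1 = 36
  J: 1 × 1 × 9 = 9
Sorted descending: 729, 63, 60, 56, 42, 40, 36, 35, 18, 9.
The fourth-highest RPN is 56 (C).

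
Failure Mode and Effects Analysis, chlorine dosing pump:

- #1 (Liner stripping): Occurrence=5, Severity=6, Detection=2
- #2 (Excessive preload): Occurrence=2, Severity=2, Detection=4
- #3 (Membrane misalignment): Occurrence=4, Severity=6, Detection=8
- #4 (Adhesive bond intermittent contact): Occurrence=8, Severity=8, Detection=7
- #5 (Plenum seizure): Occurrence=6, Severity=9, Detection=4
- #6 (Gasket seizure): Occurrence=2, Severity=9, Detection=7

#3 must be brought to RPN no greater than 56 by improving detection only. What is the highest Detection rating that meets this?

#3: S=6, O=4, D=8 → current RPN = 192.
Fixed product = 24. Need 24 × D ≤ 56, so D ≤ 56/24 = 2.33.
Maximum integer Detection rating = 2 (gives RPN 48; D=3 would give 72 > 56).

2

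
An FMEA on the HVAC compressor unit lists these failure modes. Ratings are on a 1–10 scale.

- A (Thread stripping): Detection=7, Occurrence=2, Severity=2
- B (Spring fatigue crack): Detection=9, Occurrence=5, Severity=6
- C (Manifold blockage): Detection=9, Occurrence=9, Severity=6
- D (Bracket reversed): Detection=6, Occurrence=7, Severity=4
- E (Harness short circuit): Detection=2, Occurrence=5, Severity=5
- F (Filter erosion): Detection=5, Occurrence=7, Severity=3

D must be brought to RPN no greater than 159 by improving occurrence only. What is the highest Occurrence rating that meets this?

D: S=4, O=7, D=6 → current RPN = 168.
Fixed product = 24. Need 24 × O ≤ 159, so O ≤ 159/24 = 6.62.
Maximum integer Occurrence rating = 6 (gives RPN 144; O=7 would give 168 > 159).

6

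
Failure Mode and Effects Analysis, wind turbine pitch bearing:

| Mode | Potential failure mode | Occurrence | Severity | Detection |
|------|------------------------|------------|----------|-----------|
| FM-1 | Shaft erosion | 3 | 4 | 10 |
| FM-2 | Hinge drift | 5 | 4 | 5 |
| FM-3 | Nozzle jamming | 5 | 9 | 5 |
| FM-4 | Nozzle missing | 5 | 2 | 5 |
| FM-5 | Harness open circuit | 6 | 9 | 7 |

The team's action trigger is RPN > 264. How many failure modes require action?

1

RPN = Severity × Occurrence × Detection:
  FM-1: 4 × 3 × 10 = 120
  FM-2: 4 × 5 × 5 = 100
  FM-3: 9 × 5 × 5 = 225
  FM-4: 2 × 5 × 5 = 50
  FM-5: 9 × 6 × 7 = 378
Modes with RPN > 264: FM-5 (378) → 1.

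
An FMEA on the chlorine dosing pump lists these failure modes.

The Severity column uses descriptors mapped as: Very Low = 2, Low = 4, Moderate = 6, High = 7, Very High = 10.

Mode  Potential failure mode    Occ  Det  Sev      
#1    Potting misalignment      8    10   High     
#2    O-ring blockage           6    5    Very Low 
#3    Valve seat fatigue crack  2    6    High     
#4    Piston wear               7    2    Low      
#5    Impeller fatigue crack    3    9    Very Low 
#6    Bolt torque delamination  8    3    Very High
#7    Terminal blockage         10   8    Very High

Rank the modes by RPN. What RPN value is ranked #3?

RPN = Severity × Occurrence × Detection:
  #1: 7 × 8 × 10 = 560
  #2: 2 × 6 × 5 = 60
  #3: 7 × 2 × 6 = 84
  #4: 4 × 7 × 2 = 56
  #5: 2 × 3 × 9 = 54
  #6: 10 × 8 × 3 = 240
  #7: 10 × 10 × 8 = 800
Sorted descending: 800, 560, 240, 84, 60, 56, 54.
The third-highest RPN is 240 (#6).

240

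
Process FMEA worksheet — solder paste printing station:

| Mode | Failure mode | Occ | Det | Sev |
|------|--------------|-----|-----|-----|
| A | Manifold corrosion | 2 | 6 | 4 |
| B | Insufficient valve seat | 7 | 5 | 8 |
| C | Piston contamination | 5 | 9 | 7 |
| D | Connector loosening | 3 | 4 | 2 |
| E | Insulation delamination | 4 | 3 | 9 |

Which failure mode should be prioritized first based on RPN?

RPN = Severity × Occurrence × Detection:
  A: 4 × 2 × 6 = 48
  B: 8 × 7 × 5 = 280
  C: 7 × 5 × 9 = 315
  D: 2 × 3 × 4 = 24
  E: 9 × 4 × 3 = 108
Highest RPN is 315 → C.

C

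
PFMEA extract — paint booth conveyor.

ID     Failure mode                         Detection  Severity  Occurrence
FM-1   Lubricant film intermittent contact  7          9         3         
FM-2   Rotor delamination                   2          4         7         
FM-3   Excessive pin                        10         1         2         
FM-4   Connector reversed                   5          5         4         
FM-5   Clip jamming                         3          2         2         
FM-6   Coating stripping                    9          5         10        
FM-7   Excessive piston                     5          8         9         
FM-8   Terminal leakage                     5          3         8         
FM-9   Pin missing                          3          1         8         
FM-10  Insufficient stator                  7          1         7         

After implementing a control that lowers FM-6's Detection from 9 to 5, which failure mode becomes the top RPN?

RPN = Severity × Occurrence × Detection:
  FM-1: 9 × 3 × 7 = 189
  FM-2: 4 × 7 × 2 = 56
  FM-3: 1 × 2 × 10 = 20
  FM-4: 5 × 4 × 5 = 100
  FM-5: 2 × 2 × 3 = 12
  FM-6: 5 × 10 × 9 = 450
  FM-7: 8 × 9 × 5 = 360
  FM-8: 3 × 8 × 5 = 120
  FM-9: 1 × 8 × 3 = 24
  FM-10: 1 × 7 × 7 = 49
After action: FM-6 → 5 × 10 × 5 = 250.
Revised RPNs: FM-7=360, FM-6=250, FM-1=189, FM-8=120, FM-4=100, FM-2=56, FM-10=49, FM-9=24, FM-3=20, FM-5=12.
Highest is now FM-7 (360).

FM-7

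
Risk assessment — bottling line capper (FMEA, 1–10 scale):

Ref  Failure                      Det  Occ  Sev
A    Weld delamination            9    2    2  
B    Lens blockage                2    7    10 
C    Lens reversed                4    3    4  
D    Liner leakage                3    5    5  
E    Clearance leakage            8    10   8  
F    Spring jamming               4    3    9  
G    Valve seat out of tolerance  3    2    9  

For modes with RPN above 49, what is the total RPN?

RPN = Severity × Occurrence × Detection:
  A: 2 × 2 × 9 = 36
  B: 10 × 7 × 2 = 140
  C: 4 × 3 × 4 = 48
  D: 5 × 5 × 3 = 75
  E: 8 × 10 × 8 = 640
  F: 9 × 3 × 4 = 108
  G: 9 × 2 × 3 = 54
RPN > 49: B (140), D (75), E (640), F (108), G (54).
Sum: 140 + 75 + 640 + 108 + 54 = 1017.

1017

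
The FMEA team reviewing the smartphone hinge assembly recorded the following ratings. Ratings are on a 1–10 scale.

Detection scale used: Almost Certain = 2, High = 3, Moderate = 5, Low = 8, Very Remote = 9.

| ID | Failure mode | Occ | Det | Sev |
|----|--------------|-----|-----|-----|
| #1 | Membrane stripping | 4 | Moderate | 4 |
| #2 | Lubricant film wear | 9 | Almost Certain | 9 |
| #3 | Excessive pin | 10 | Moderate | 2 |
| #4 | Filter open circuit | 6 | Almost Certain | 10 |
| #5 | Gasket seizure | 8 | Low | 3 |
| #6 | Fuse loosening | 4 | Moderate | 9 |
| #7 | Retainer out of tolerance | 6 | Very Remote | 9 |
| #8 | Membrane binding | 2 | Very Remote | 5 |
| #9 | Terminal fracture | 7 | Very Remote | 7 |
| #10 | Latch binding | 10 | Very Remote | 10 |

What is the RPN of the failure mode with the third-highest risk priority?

441

RPN = Severity × Occurrence × Detection:
  #1: 4 × 4 × 5 = 80
  #2: 9 × 9 × 2 = 162
  #3: 2 × 10 × 5 = 100
  #4: 10 × 6 × 2 = 120
  #5: 3 × 8 × 8 = 192
  #6: 9 × 4 × 5 = 180
  #7: 9 × 6 × 9 = 486
  #8: 5 × 2 × 9 = 90
  #9: 7 × 7 × 9 = 441
  #10: 10 × 10 × 9 = 900
Sorted descending: 900, 486, 441, 192, 180, 162, 120, 100, 90, 80.
The third-highest RPN is 441 (#9).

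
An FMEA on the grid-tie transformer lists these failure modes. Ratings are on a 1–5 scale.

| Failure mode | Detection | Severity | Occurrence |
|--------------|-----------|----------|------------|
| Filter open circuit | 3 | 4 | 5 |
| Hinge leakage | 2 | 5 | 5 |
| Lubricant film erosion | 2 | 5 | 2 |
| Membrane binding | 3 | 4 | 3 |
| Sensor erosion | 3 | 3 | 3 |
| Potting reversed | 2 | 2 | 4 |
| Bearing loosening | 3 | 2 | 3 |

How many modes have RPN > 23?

4

RPN = Severity × Occurrence × Detection:
  Filter open circuit: 4 × 5 × 3 = 60
  Hinge leakage: 5 × 5 × 2 = 50
  Lubricant film erosion: 5 × 2 × 2 = 20
  Membrane binding: 4 × 3 × 3 = 36
  Sensor erosion: 3 × 3 × 3 = 27
  Potting reversed: 2 × 4 × 2 = 16
  Bearing loosening: 2 × 3 × 3 = 18
Modes with RPN > 23: Filter open circuit (60), Hinge leakage (50), Membrane binding (36), Sensor erosion (27) → 4.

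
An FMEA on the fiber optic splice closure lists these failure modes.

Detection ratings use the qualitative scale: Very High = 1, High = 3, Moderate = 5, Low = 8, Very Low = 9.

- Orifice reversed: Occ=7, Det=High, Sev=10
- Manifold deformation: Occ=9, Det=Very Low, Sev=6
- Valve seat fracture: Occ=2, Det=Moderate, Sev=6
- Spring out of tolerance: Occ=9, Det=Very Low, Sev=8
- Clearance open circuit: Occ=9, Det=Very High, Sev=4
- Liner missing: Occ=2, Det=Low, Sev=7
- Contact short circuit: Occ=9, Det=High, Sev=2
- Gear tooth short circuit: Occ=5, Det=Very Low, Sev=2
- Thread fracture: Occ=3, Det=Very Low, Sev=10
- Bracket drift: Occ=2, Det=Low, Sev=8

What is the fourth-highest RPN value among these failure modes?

RPN = Severity × Occurrence × Detection:
  Orifice reversed: 10 × 7 × 3 = 210
  Manifold deformation: 6 × 9 × 9 = 486
  Valve seat fracture: 6 × 2 × 5 = 60
  Spring out of tolerance: 8 × 9 × 9 = 648
  Clearance open circuit: 4 × 9 × 1 = 36
  Liner missing: 7 × 2 × 8 = 112
  Contact short circuit: 2 × 9 × 3 = 54
  Gear tooth short circuit: 2 × 5 × 9 = 90
  Thread fracture: 10 × 3 × 9 = 270
  Bracket drift: 8 × 2 × 8 = 128
Sorted descending: 648, 486, 270, 210, 128, 112, 90, 60, 54, 36.
The fourth-highest RPN is 210 (Orifice reversed).

210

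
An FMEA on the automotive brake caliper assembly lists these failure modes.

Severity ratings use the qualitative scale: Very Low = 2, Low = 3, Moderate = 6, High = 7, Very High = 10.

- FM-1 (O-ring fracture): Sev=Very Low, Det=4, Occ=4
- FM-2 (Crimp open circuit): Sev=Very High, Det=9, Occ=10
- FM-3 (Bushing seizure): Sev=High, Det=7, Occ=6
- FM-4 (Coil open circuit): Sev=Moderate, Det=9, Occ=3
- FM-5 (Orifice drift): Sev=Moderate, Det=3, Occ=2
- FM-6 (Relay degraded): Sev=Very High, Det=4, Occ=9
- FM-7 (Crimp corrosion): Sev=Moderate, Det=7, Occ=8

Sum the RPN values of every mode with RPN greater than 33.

2088

RPN = Severity × Occurrence × Detection:
  FM-1: 2 × 4 × 4 = 32
  FM-2: 10 × 10 × 9 = 900
  FM-3: 7 × 6 × 7 = 294
  FM-4: 6 × 3 × 9 = 162
  FM-5: 6 × 2 × 3 = 36
  FM-6: 10 × 9 × 4 = 360
  FM-7: 6 × 8 × 7 = 336
RPN > 33: FM-2 (900), FM-3 (294), FM-4 (162), FM-5 (36), FM-6 (360), FM-7 (336).
Sum: 900 + 294 + 162 + 36 + 360 + 336 = 2088.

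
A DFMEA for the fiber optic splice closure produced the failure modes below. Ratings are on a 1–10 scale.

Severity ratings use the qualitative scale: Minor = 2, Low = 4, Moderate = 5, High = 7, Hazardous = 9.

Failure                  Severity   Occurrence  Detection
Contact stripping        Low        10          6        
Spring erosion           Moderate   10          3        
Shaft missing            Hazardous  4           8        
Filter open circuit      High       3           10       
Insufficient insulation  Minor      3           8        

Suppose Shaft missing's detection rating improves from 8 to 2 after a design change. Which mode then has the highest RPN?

Contact stripping

RPN = Severity × Occurrence × Detection:
  Contact stripping: 4 × 10 × 6 = 240
  Spring erosion: 5 × 10 × 3 = 150
  Shaft missing: 9 × 4 × 8 = 288
  Filter open circuit: 7 × 3 × 10 = 210
  Insufficient insulation: 2 × 3 × 8 = 48
After action: Shaft missing → 9 × 4 × 2 = 72.
Revised RPNs: Contact stripping=240, Filter open circuit=210, Spring erosion=150, Shaft missing=72, Insufficient insulation=48.
Highest is now Contact stripping (240).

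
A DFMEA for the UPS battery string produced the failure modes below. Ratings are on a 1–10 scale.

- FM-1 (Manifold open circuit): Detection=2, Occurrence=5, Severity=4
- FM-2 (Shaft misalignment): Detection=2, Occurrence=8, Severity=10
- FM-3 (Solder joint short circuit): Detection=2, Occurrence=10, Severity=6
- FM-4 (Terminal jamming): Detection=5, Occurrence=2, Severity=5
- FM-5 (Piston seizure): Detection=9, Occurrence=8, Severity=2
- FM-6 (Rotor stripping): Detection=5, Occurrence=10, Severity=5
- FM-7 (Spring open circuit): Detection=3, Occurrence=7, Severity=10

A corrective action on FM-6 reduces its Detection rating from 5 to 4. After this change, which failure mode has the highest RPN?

RPN = Severity × Occurrence × Detection:
  FM-1: 4 × 5 × 2 = 40
  FM-2: 10 × 8 × 2 = 160
  FM-3: 6 × 10 × 2 = 120
  FM-4: 5 × 2 × 5 = 50
  FM-5: 2 × 8 × 9 = 144
  FM-6: 5 × 10 × 5 = 250
  FM-7: 10 × 7 × 3 = 210
After action: FM-6 → 5 × 10 × 4 = 200.
Revised RPNs: FM-7=210, FM-6=200, FM-2=160, FM-5=144, FM-3=120, FM-4=50, FM-1=40.
Highest is now FM-7 (210).

FM-7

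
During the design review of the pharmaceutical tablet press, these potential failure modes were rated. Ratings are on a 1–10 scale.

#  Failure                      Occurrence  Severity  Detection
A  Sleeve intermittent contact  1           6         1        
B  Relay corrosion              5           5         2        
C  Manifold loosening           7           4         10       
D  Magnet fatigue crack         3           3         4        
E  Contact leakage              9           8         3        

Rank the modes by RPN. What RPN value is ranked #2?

RPN = Severity × Occurrence × Detection:
  A: 6 × 1 × 1 = 6
  B: 5 × 5 × 2 = 50
  C: 4 × 7 × 10 = 280
  D: 3 × 3 × 4 = 36
  E: 8 × 9 × 3 = 216
Sorted descending: 280, 216, 50, 36, 6.
The second-highest RPN is 216 (E).

216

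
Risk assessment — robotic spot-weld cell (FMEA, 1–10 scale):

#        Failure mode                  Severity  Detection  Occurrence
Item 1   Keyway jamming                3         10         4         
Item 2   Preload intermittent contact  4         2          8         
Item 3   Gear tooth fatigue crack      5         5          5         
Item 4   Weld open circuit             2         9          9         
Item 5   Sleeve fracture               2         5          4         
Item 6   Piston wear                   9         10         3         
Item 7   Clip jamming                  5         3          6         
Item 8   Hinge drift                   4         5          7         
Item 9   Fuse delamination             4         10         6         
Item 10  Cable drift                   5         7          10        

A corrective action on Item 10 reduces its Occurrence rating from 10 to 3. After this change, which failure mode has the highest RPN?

Item 6

RPN = Severity × Occurrence × Detection:
  Item 1: 3 × 4 × 10 = 120
  Item 2: 4 × 8 × 2 = 64
  Item 3: 5 × 5 × 5 = 125
  Item 4: 2 × 9 × 9 = 162
  Item 5: 2 × 4 × 5 = 40
  Item 6: 9 × 3 × 10 = 270
  Item 7: 5 × 6 × 3 = 90
  Item 8: 4 × 7 × 5 = 140
  Item 9: 4 × 6 × 10 = 240
  Item 10: 5 × 10 × 7 = 350
After action: Item 10 → 5 × 3 × 7 = 105.
Revised RPNs: Item 6=270, Item 9=240, Item 4=162, Item 8=140, Item 3=125, Item 1=120, Item 10=105, Item 7=90, Item 2=64, Item 5=40.
Highest is now Item 6 (270).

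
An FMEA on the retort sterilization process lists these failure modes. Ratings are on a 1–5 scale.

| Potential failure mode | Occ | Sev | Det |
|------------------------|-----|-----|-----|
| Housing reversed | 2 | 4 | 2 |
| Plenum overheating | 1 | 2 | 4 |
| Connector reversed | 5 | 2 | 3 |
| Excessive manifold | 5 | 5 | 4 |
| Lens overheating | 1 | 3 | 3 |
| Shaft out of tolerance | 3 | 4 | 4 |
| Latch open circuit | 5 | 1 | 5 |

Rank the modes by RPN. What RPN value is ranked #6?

RPN = Severity × Occurrence × Detection:
  Housing reversed: 4 × 2 × 2 = 16
  Plenum overheating: 2 × 1 × 4 = 8
  Connector reversed: 2 × 5 × 3 = 30
  Excessive manifold: 5 × 5 × 4 = 100
  Lens overheating: 3 × 1 × 3 = 9
  Shaft out of tolerance: 4 × 3 × 4 = 48
  Latch open circuit: 1 × 5 × 5 = 25
Sorted descending: 100, 48, 30, 25, 16, 9, 8.
The sixth-highest RPN is 9 (Lens overheating).

9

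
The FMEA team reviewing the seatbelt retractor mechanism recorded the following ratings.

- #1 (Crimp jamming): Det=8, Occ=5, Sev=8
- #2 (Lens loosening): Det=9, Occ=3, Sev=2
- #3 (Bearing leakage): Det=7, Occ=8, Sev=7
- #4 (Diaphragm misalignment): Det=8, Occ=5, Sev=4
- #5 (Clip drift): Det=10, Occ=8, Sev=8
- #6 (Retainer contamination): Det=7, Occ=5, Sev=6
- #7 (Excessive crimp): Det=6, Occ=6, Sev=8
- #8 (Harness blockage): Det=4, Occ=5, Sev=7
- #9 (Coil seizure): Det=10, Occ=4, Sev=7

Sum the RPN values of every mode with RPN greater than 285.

RPN = Severity × Occurrence × Detection:
  #1: 8 × 5 × 8 = 320
  #2: 2 × 3 × 9 = 54
  #3: 7 × 8 × 7 = 392
  #4: 4 × 5 × 8 = 160
  #5: 8 × 8 × 10 = 640
  #6: 6 × 5 × 7 = 210
  #7: 8 × 6 × 6 = 288
  #8: 7 × 5 × 4 = 140
  #9: 7 × 4 × 10 = 280
RPN > 285: #1 (320), #3 (392), #5 (640), #7 (288).
Sum: 320 + 392 + 640 + 288 = 1640.

1640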